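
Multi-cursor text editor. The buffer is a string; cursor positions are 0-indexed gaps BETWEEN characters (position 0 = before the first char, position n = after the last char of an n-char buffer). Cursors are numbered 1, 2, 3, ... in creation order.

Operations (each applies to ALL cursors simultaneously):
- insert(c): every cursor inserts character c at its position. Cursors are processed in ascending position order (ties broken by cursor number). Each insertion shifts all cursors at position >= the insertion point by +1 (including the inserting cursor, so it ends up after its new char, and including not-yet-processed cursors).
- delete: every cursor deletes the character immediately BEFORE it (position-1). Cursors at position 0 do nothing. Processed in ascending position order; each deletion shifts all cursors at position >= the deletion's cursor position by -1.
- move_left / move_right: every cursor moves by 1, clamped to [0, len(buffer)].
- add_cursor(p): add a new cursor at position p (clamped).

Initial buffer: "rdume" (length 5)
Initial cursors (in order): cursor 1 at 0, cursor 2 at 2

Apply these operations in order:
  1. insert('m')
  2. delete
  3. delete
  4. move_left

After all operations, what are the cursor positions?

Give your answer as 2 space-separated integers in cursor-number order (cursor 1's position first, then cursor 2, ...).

Answer: 0 0

Derivation:
After op 1 (insert('m')): buffer="mrdmume" (len 7), cursors c1@1 c2@4, authorship 1..2...
After op 2 (delete): buffer="rdume" (len 5), cursors c1@0 c2@2, authorship .....
After op 3 (delete): buffer="rume" (len 4), cursors c1@0 c2@1, authorship ....
After op 4 (move_left): buffer="rume" (len 4), cursors c1@0 c2@0, authorship ....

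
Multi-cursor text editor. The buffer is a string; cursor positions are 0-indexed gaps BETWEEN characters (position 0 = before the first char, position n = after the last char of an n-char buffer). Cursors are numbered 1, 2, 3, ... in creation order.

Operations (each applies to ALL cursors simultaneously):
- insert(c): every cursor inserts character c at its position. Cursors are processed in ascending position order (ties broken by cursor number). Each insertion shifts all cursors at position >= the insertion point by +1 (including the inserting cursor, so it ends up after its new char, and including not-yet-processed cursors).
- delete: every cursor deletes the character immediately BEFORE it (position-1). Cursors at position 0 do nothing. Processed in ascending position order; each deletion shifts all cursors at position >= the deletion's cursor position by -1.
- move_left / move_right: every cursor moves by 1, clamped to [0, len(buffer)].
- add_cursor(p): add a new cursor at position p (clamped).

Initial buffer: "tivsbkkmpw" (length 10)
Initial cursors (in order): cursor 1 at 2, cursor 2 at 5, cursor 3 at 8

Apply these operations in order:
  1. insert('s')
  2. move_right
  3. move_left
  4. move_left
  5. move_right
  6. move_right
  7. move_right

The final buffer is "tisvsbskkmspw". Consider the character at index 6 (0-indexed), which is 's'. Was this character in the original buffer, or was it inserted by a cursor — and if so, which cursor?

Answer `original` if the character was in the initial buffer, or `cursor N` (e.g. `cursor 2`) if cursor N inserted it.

After op 1 (insert('s')): buffer="tisvsbskkmspw" (len 13), cursors c1@3 c2@7 c3@11, authorship ..1...2...3..
After op 2 (move_right): buffer="tisvsbskkmspw" (len 13), cursors c1@4 c2@8 c3@12, authorship ..1...2...3..
After op 3 (move_left): buffer="tisvsbskkmspw" (len 13), cursors c1@3 c2@7 c3@11, authorship ..1...2...3..
After op 4 (move_left): buffer="tisvsbskkmspw" (len 13), cursors c1@2 c2@6 c3@10, authorship ..1...2...3..
After op 5 (move_right): buffer="tisvsbskkmspw" (len 13), cursors c1@3 c2@7 c3@11, authorship ..1...2...3..
After op 6 (move_right): buffer="tisvsbskkmspw" (len 13), cursors c1@4 c2@8 c3@12, authorship ..1...2...3..
After op 7 (move_right): buffer="tisvsbskkmspw" (len 13), cursors c1@5 c2@9 c3@13, authorship ..1...2...3..
Authorship (.=original, N=cursor N): . . 1 . . . 2 . . . 3 . .
Index 6: author = 2

Answer: cursor 2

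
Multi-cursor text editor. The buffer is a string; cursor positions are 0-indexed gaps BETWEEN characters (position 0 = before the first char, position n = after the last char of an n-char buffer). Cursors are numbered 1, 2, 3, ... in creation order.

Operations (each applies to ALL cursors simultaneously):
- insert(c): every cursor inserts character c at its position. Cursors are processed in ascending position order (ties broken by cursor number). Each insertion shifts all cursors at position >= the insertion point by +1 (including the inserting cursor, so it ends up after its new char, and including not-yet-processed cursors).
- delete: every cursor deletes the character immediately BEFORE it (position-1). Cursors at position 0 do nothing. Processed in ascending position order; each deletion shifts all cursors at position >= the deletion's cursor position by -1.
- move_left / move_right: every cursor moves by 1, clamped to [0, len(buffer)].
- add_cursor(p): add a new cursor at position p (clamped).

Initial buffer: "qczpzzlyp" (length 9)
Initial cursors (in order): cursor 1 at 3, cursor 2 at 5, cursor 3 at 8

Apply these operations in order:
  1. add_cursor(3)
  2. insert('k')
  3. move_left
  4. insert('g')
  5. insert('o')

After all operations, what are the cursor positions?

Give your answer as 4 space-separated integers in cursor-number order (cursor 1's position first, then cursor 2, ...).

After op 1 (add_cursor(3)): buffer="qczpzzlyp" (len 9), cursors c1@3 c4@3 c2@5 c3@8, authorship .........
After op 2 (insert('k')): buffer="qczkkpzkzlykp" (len 13), cursors c1@5 c4@5 c2@8 c3@12, authorship ...14..2...3.
After op 3 (move_left): buffer="qczkkpzkzlykp" (len 13), cursors c1@4 c4@4 c2@7 c3@11, authorship ...14..2...3.
After op 4 (insert('g')): buffer="qczkggkpzgkzlygkp" (len 17), cursors c1@6 c4@6 c2@10 c3@15, authorship ...1144..22...33.
After op 5 (insert('o')): buffer="qczkggookpzgokzlygokp" (len 21), cursors c1@8 c4@8 c2@13 c3@19, authorship ...114144..222...333.

Answer: 8 13 19 8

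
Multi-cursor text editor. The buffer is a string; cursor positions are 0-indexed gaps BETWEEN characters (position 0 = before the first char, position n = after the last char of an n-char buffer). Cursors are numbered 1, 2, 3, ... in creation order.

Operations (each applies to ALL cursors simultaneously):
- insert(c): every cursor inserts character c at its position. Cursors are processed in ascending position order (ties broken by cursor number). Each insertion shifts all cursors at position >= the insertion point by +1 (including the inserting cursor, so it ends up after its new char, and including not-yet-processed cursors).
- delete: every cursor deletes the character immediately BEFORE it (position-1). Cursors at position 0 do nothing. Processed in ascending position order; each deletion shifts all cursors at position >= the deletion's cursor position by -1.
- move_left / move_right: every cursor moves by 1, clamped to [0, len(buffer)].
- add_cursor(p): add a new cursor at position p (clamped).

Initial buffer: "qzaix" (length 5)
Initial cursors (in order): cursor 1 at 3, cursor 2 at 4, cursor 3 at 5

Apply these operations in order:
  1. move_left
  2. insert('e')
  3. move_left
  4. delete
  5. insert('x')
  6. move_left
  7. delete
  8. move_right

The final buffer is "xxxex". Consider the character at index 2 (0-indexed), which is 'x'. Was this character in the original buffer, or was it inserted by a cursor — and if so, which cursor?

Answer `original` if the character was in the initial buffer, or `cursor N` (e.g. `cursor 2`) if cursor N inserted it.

After op 1 (move_left): buffer="qzaix" (len 5), cursors c1@2 c2@3 c3@4, authorship .....
After op 2 (insert('e')): buffer="qzeaeiex" (len 8), cursors c1@3 c2@5 c3@7, authorship ..1.2.3.
After op 3 (move_left): buffer="qzeaeiex" (len 8), cursors c1@2 c2@4 c3@6, authorship ..1.2.3.
After op 4 (delete): buffer="qeeex" (len 5), cursors c1@1 c2@2 c3@3, authorship .123.
After op 5 (insert('x')): buffer="qxexexex" (len 8), cursors c1@2 c2@4 c3@6, authorship .112233.
After op 6 (move_left): buffer="qxexexex" (len 8), cursors c1@1 c2@3 c3@5, authorship .112233.
After op 7 (delete): buffer="xxxex" (len 5), cursors c1@0 c2@1 c3@2, authorship 1233.
After op 8 (move_right): buffer="xxxex" (len 5), cursors c1@1 c2@2 c3@3, authorship 1233.
Authorship (.=original, N=cursor N): 1 2 3 3 .
Index 2: author = 3

Answer: cursor 3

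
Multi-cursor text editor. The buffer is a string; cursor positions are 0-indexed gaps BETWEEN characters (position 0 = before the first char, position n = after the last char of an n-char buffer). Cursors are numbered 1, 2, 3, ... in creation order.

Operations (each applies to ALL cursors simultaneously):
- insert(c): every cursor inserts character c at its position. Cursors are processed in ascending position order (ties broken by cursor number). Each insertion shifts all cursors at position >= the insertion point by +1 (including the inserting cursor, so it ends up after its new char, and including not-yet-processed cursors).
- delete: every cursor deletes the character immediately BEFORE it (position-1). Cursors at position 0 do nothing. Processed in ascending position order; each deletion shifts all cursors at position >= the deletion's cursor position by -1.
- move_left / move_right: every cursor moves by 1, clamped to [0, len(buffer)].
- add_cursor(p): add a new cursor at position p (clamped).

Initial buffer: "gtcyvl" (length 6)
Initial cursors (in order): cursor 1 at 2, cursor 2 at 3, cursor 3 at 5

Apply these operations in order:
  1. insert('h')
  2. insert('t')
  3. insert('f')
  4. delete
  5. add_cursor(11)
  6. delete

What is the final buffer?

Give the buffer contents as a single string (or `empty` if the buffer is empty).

Answer: gthchyvl

Derivation:
After op 1 (insert('h')): buffer="gthchyvhl" (len 9), cursors c1@3 c2@5 c3@8, authorship ..1.2..3.
After op 2 (insert('t')): buffer="gthtchtyvhtl" (len 12), cursors c1@4 c2@7 c3@11, authorship ..11.22..33.
After op 3 (insert('f')): buffer="gthtfchtfyvhtfl" (len 15), cursors c1@5 c2@9 c3@14, authorship ..111.222..333.
After op 4 (delete): buffer="gthtchtyvhtl" (len 12), cursors c1@4 c2@7 c3@11, authorship ..11.22..33.
After op 5 (add_cursor(11)): buffer="gthtchtyvhtl" (len 12), cursors c1@4 c2@7 c3@11 c4@11, authorship ..11.22..33.
After op 6 (delete): buffer="gthchyvl" (len 8), cursors c1@3 c2@5 c3@7 c4@7, authorship ..1.2...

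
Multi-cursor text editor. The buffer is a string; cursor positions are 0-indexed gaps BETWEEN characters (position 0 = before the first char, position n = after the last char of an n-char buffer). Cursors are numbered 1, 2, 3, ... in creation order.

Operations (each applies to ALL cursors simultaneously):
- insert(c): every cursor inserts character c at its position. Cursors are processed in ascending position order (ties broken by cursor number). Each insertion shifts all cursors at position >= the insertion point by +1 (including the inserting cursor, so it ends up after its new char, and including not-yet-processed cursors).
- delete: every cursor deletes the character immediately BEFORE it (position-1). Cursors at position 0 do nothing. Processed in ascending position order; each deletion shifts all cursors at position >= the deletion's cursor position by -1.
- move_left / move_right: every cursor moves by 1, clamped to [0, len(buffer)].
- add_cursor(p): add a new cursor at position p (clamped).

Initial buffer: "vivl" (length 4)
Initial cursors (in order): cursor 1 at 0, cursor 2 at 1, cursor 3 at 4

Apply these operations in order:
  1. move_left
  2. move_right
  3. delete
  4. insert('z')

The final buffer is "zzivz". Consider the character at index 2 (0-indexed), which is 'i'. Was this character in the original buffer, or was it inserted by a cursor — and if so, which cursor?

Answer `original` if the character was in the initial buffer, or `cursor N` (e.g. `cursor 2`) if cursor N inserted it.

Answer: original

Derivation:
After op 1 (move_left): buffer="vivl" (len 4), cursors c1@0 c2@0 c3@3, authorship ....
After op 2 (move_right): buffer="vivl" (len 4), cursors c1@1 c2@1 c3@4, authorship ....
After op 3 (delete): buffer="iv" (len 2), cursors c1@0 c2@0 c3@2, authorship ..
After op 4 (insert('z')): buffer="zzivz" (len 5), cursors c1@2 c2@2 c3@5, authorship 12..3
Authorship (.=original, N=cursor N): 1 2 . . 3
Index 2: author = original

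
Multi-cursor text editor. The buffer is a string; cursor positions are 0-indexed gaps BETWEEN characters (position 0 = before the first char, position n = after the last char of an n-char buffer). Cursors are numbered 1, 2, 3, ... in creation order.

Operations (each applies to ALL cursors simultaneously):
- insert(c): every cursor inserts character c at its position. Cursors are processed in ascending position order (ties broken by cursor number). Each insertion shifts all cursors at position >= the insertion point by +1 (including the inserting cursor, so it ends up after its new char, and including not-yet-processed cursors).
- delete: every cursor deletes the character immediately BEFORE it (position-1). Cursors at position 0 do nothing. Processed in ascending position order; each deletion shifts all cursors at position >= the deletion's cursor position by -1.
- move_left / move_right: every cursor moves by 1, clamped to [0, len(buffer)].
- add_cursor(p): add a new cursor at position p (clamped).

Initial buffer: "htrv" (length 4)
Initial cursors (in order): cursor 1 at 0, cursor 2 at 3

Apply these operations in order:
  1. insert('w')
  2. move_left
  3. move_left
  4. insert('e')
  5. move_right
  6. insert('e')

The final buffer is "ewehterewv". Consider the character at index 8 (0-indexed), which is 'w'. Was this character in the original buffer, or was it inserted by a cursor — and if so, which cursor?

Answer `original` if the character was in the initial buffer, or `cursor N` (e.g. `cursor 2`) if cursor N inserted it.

Answer: cursor 2

Derivation:
After op 1 (insert('w')): buffer="whtrwv" (len 6), cursors c1@1 c2@5, authorship 1...2.
After op 2 (move_left): buffer="whtrwv" (len 6), cursors c1@0 c2@4, authorship 1...2.
After op 3 (move_left): buffer="whtrwv" (len 6), cursors c1@0 c2@3, authorship 1...2.
After op 4 (insert('e')): buffer="ewhterwv" (len 8), cursors c1@1 c2@5, authorship 11..2.2.
After op 5 (move_right): buffer="ewhterwv" (len 8), cursors c1@2 c2@6, authorship 11..2.2.
After op 6 (insert('e')): buffer="ewehterewv" (len 10), cursors c1@3 c2@8, authorship 111..2.22.
Authorship (.=original, N=cursor N): 1 1 1 . . 2 . 2 2 .
Index 8: author = 2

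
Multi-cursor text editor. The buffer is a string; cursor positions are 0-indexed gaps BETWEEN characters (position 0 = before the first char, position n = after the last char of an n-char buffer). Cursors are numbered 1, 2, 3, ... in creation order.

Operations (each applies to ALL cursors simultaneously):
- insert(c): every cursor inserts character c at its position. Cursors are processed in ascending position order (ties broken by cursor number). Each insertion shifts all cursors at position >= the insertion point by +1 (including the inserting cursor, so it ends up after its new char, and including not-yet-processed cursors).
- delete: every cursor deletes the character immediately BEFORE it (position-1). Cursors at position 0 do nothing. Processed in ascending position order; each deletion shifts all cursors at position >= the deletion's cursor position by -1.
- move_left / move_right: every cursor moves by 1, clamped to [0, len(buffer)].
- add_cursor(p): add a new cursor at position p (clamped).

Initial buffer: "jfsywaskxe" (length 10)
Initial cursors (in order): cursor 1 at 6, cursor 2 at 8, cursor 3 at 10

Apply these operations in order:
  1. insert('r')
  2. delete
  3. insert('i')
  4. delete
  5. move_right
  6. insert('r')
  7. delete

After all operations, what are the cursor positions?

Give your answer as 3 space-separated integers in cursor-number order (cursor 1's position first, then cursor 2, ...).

After op 1 (insert('r')): buffer="jfsywarskrxer" (len 13), cursors c1@7 c2@10 c3@13, authorship ......1..2..3
After op 2 (delete): buffer="jfsywaskxe" (len 10), cursors c1@6 c2@8 c3@10, authorship ..........
After op 3 (insert('i')): buffer="jfsywaiskixei" (len 13), cursors c1@7 c2@10 c3@13, authorship ......1..2..3
After op 4 (delete): buffer="jfsywaskxe" (len 10), cursors c1@6 c2@8 c3@10, authorship ..........
After op 5 (move_right): buffer="jfsywaskxe" (len 10), cursors c1@7 c2@9 c3@10, authorship ..........
After op 6 (insert('r')): buffer="jfsywasrkxrer" (len 13), cursors c1@8 c2@11 c3@13, authorship .......1..2.3
After op 7 (delete): buffer="jfsywaskxe" (len 10), cursors c1@7 c2@9 c3@10, authorship ..........

Answer: 7 9 10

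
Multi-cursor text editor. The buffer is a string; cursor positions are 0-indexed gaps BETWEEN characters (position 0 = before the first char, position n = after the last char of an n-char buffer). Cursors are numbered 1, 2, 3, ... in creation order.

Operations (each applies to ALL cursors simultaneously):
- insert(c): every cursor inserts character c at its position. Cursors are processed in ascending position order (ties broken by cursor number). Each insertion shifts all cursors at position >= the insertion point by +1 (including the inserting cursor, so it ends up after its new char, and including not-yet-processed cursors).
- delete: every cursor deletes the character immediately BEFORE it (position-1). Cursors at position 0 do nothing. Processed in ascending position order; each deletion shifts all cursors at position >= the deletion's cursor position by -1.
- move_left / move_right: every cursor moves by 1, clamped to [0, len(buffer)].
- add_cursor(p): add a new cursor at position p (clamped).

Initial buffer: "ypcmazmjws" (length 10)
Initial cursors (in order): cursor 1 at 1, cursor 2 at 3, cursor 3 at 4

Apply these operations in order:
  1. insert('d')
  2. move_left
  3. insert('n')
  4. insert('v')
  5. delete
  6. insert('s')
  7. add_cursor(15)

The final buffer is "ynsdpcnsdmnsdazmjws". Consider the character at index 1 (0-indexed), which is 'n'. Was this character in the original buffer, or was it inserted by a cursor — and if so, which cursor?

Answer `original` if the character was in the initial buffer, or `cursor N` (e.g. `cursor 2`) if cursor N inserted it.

After op 1 (insert('d')): buffer="ydpcdmdazmjws" (len 13), cursors c1@2 c2@5 c3@7, authorship .1..2.3......
After op 2 (move_left): buffer="ydpcdmdazmjws" (len 13), cursors c1@1 c2@4 c3@6, authorship .1..2.3......
After op 3 (insert('n')): buffer="yndpcndmndazmjws" (len 16), cursors c1@2 c2@6 c3@9, authorship .11..22.33......
After op 4 (insert('v')): buffer="ynvdpcnvdmnvdazmjws" (len 19), cursors c1@3 c2@8 c3@12, authorship .111..222.333......
After op 5 (delete): buffer="yndpcndmndazmjws" (len 16), cursors c1@2 c2@6 c3@9, authorship .11..22.33......
After op 6 (insert('s')): buffer="ynsdpcnsdmnsdazmjws" (len 19), cursors c1@3 c2@8 c3@12, authorship .111..222.333......
After op 7 (add_cursor(15)): buffer="ynsdpcnsdmnsdazmjws" (len 19), cursors c1@3 c2@8 c3@12 c4@15, authorship .111..222.333......
Authorship (.=original, N=cursor N): . 1 1 1 . . 2 2 2 . 3 3 3 . . . . . .
Index 1: author = 1

Answer: cursor 1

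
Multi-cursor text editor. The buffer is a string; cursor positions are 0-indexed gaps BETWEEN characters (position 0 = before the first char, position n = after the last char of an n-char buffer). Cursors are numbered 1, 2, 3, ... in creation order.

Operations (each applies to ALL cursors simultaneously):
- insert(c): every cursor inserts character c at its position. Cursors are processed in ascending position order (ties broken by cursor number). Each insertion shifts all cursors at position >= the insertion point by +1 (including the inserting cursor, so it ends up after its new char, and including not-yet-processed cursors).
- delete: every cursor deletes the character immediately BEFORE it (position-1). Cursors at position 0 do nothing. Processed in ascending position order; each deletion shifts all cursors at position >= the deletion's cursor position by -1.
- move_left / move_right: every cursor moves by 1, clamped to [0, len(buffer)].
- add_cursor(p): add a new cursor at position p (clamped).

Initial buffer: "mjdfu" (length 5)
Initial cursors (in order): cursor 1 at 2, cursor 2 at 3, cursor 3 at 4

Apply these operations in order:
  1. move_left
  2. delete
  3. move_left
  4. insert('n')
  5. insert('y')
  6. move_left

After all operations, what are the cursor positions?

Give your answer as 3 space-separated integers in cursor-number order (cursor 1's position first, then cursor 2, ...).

Answer: 5 5 5

Derivation:
After op 1 (move_left): buffer="mjdfu" (len 5), cursors c1@1 c2@2 c3@3, authorship .....
After op 2 (delete): buffer="fu" (len 2), cursors c1@0 c2@0 c3@0, authorship ..
After op 3 (move_left): buffer="fu" (len 2), cursors c1@0 c2@0 c3@0, authorship ..
After op 4 (insert('n')): buffer="nnnfu" (len 5), cursors c1@3 c2@3 c3@3, authorship 123..
After op 5 (insert('y')): buffer="nnnyyyfu" (len 8), cursors c1@6 c2@6 c3@6, authorship 123123..
After op 6 (move_left): buffer="nnnyyyfu" (len 8), cursors c1@5 c2@5 c3@5, authorship 123123..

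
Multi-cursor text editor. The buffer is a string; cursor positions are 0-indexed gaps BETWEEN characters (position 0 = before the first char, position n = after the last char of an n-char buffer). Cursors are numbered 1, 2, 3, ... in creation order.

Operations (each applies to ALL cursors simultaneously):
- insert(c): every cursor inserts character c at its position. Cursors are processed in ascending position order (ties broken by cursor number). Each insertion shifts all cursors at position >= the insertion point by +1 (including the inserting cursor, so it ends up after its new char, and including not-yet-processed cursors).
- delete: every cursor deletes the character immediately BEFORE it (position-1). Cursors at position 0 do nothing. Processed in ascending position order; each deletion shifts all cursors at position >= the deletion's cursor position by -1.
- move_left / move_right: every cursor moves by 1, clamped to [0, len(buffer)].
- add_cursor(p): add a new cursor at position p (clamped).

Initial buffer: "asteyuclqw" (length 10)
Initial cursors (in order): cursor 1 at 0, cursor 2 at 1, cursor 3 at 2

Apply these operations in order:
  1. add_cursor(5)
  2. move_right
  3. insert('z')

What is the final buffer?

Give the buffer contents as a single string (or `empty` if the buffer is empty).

After op 1 (add_cursor(5)): buffer="asteyuclqw" (len 10), cursors c1@0 c2@1 c3@2 c4@5, authorship ..........
After op 2 (move_right): buffer="asteyuclqw" (len 10), cursors c1@1 c2@2 c3@3 c4@6, authorship ..........
After op 3 (insert('z')): buffer="azsztzeyuzclqw" (len 14), cursors c1@2 c2@4 c3@6 c4@10, authorship .1.2.3...4....

Answer: azsztzeyuzclqw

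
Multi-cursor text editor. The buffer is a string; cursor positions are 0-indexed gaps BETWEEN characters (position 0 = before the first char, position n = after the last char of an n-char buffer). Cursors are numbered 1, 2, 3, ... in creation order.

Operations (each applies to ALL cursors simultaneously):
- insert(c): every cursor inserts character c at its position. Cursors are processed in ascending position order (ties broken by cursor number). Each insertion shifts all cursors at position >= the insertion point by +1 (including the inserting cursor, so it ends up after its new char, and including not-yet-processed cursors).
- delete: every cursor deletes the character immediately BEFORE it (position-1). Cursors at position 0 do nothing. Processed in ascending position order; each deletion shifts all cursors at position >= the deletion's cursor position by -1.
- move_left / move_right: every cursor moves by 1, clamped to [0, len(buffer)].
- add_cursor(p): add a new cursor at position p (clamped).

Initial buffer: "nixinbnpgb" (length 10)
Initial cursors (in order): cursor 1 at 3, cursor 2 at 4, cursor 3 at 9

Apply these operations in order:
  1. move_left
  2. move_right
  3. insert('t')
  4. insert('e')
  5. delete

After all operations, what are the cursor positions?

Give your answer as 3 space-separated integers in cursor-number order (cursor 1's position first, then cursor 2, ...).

Answer: 4 6 12

Derivation:
After op 1 (move_left): buffer="nixinbnpgb" (len 10), cursors c1@2 c2@3 c3@8, authorship ..........
After op 2 (move_right): buffer="nixinbnpgb" (len 10), cursors c1@3 c2@4 c3@9, authorship ..........
After op 3 (insert('t')): buffer="nixtitnbnpgtb" (len 13), cursors c1@4 c2@6 c3@12, authorship ...1.2.....3.
After op 4 (insert('e')): buffer="nixteitenbnpgteb" (len 16), cursors c1@5 c2@8 c3@15, authorship ...11.22.....33.
After op 5 (delete): buffer="nixtitnbnpgtb" (len 13), cursors c1@4 c2@6 c3@12, authorship ...1.2.....3.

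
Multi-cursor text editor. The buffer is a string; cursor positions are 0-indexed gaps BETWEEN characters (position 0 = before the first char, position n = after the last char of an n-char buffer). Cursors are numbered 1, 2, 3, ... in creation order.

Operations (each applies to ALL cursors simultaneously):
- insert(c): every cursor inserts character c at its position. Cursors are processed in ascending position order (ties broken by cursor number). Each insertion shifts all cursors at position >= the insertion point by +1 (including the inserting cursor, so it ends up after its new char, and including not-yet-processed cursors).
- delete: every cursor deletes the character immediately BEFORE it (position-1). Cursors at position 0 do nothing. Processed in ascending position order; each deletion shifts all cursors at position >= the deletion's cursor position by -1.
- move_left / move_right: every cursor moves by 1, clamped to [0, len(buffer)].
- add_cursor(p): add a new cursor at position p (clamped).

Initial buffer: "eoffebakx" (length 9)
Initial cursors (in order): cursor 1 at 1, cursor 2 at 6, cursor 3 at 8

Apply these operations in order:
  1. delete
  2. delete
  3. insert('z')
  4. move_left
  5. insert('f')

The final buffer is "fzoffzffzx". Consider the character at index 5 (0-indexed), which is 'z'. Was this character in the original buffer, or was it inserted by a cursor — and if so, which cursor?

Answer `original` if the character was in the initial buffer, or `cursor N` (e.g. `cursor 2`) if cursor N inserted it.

Answer: cursor 2

Derivation:
After op 1 (delete): buffer="offeax" (len 6), cursors c1@0 c2@4 c3@5, authorship ......
After op 2 (delete): buffer="offx" (len 4), cursors c1@0 c2@3 c3@3, authorship ....
After op 3 (insert('z')): buffer="zoffzzx" (len 7), cursors c1@1 c2@6 c3@6, authorship 1...23.
After op 4 (move_left): buffer="zoffzzx" (len 7), cursors c1@0 c2@5 c3@5, authorship 1...23.
After op 5 (insert('f')): buffer="fzoffzffzx" (len 10), cursors c1@1 c2@8 c3@8, authorship 11...2233.
Authorship (.=original, N=cursor N): 1 1 . . . 2 2 3 3 .
Index 5: author = 2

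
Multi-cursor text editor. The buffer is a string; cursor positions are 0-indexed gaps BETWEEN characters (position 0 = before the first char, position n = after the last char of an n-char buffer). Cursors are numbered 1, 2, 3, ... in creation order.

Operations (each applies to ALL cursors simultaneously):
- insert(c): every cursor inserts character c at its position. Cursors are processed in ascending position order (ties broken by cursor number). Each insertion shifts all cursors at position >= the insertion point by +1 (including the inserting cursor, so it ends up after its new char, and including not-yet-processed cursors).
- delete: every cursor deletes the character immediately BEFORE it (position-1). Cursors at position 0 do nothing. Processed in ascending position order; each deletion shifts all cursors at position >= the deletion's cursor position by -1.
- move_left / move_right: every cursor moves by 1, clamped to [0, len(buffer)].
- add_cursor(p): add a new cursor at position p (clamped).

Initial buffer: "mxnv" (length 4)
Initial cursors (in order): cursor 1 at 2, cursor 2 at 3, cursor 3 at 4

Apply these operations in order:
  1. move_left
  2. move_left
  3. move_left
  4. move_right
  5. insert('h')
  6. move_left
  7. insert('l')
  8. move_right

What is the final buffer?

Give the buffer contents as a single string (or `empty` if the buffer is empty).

Answer: mhllhxlhnv

Derivation:
After op 1 (move_left): buffer="mxnv" (len 4), cursors c1@1 c2@2 c3@3, authorship ....
After op 2 (move_left): buffer="mxnv" (len 4), cursors c1@0 c2@1 c3@2, authorship ....
After op 3 (move_left): buffer="mxnv" (len 4), cursors c1@0 c2@0 c3@1, authorship ....
After op 4 (move_right): buffer="mxnv" (len 4), cursors c1@1 c2@1 c3@2, authorship ....
After op 5 (insert('h')): buffer="mhhxhnv" (len 7), cursors c1@3 c2@3 c3@5, authorship .12.3..
After op 6 (move_left): buffer="mhhxhnv" (len 7), cursors c1@2 c2@2 c3@4, authorship .12.3..
After op 7 (insert('l')): buffer="mhllhxlhnv" (len 10), cursors c1@4 c2@4 c3@7, authorship .1122.33..
After op 8 (move_right): buffer="mhllhxlhnv" (len 10), cursors c1@5 c2@5 c3@8, authorship .1122.33..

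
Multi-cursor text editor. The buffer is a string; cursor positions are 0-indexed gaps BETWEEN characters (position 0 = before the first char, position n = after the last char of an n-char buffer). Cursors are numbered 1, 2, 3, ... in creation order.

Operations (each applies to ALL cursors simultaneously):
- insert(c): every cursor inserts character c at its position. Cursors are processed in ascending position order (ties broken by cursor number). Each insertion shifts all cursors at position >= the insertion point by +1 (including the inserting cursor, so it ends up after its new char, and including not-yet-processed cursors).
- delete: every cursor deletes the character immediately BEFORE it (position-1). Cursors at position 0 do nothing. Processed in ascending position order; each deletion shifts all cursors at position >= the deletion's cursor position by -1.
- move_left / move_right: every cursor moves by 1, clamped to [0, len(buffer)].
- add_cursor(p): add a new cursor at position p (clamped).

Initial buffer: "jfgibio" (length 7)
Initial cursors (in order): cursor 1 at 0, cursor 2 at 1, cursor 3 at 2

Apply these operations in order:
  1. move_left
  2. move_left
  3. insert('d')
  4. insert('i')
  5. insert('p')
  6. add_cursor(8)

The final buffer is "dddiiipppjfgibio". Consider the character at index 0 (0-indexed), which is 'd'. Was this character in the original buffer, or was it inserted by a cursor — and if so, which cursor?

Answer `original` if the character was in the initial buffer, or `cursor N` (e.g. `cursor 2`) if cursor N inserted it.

Answer: cursor 1

Derivation:
After op 1 (move_left): buffer="jfgibio" (len 7), cursors c1@0 c2@0 c3@1, authorship .......
After op 2 (move_left): buffer="jfgibio" (len 7), cursors c1@0 c2@0 c3@0, authorship .......
After op 3 (insert('d')): buffer="dddjfgibio" (len 10), cursors c1@3 c2@3 c3@3, authorship 123.......
After op 4 (insert('i')): buffer="dddiiijfgibio" (len 13), cursors c1@6 c2@6 c3@6, authorship 123123.......
After op 5 (insert('p')): buffer="dddiiipppjfgibio" (len 16), cursors c1@9 c2@9 c3@9, authorship 123123123.......
After op 6 (add_cursor(8)): buffer="dddiiipppjfgibio" (len 16), cursors c4@8 c1@9 c2@9 c3@9, authorship 123123123.......
Authorship (.=original, N=cursor N): 1 2 3 1 2 3 1 2 3 . . . . . . .
Index 0: author = 1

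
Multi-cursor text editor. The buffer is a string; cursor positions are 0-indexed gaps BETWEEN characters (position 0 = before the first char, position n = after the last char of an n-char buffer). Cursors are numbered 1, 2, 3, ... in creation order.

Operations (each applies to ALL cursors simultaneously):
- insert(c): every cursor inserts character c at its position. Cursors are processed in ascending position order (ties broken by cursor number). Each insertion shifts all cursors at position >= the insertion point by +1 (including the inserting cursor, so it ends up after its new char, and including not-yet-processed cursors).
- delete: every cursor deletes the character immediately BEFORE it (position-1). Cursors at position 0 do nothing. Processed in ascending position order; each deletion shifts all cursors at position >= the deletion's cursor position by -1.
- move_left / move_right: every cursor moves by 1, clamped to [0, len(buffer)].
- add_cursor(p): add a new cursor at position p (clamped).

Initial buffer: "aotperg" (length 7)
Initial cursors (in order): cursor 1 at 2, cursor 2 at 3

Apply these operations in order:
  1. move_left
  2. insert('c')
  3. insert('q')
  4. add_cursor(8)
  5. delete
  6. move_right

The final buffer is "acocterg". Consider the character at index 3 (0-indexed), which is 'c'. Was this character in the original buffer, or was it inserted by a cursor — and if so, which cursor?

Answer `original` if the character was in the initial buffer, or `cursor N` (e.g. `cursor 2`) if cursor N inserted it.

After op 1 (move_left): buffer="aotperg" (len 7), cursors c1@1 c2@2, authorship .......
After op 2 (insert('c')): buffer="acoctperg" (len 9), cursors c1@2 c2@4, authorship .1.2.....
After op 3 (insert('q')): buffer="acqocqtperg" (len 11), cursors c1@3 c2@6, authorship .11.22.....
After op 4 (add_cursor(8)): buffer="acqocqtperg" (len 11), cursors c1@3 c2@6 c3@8, authorship .11.22.....
After op 5 (delete): buffer="acocterg" (len 8), cursors c1@2 c2@4 c3@5, authorship .1.2....
After op 6 (move_right): buffer="acocterg" (len 8), cursors c1@3 c2@5 c3@6, authorship .1.2....
Authorship (.=original, N=cursor N): . 1 . 2 . . . .
Index 3: author = 2

Answer: cursor 2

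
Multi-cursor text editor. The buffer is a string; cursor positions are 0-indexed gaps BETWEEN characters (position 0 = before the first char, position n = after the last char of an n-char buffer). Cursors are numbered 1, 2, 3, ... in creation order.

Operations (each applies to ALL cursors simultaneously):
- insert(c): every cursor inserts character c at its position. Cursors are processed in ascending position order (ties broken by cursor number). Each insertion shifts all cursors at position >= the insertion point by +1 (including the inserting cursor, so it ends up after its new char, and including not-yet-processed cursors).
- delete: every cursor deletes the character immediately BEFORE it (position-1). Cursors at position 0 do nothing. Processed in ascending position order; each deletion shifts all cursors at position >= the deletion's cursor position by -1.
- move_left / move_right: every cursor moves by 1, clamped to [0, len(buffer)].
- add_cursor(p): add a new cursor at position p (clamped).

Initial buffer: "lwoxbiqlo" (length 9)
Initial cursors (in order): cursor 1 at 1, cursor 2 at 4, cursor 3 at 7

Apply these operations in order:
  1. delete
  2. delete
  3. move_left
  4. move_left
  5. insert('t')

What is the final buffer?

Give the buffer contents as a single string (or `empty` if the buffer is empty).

Answer: tttwblo

Derivation:
After op 1 (delete): buffer="wobilo" (len 6), cursors c1@0 c2@2 c3@4, authorship ......
After op 2 (delete): buffer="wblo" (len 4), cursors c1@0 c2@1 c3@2, authorship ....
After op 3 (move_left): buffer="wblo" (len 4), cursors c1@0 c2@0 c3@1, authorship ....
After op 4 (move_left): buffer="wblo" (len 4), cursors c1@0 c2@0 c3@0, authorship ....
After op 5 (insert('t')): buffer="tttwblo" (len 7), cursors c1@3 c2@3 c3@3, authorship 123....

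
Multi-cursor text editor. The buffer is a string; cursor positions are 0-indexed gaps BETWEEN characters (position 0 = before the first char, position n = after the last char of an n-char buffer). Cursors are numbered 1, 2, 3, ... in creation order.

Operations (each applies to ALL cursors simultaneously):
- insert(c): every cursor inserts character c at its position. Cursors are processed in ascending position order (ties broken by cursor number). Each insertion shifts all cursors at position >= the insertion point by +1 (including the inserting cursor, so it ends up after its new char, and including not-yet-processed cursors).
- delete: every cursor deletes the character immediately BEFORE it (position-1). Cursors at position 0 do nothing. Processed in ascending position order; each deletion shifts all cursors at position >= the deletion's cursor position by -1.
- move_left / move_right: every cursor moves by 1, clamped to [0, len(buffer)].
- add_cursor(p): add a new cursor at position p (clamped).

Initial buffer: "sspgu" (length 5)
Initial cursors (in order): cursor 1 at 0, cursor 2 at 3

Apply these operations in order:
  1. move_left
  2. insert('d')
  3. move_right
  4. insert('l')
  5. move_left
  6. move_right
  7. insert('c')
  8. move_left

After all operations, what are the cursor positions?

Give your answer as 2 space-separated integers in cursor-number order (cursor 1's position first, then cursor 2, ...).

Answer: 3 8

Derivation:
After op 1 (move_left): buffer="sspgu" (len 5), cursors c1@0 c2@2, authorship .....
After op 2 (insert('d')): buffer="dssdpgu" (len 7), cursors c1@1 c2@4, authorship 1..2...
After op 3 (move_right): buffer="dssdpgu" (len 7), cursors c1@2 c2@5, authorship 1..2...
After op 4 (insert('l')): buffer="dslsdplgu" (len 9), cursors c1@3 c2@7, authorship 1.1.2.2..
After op 5 (move_left): buffer="dslsdplgu" (len 9), cursors c1@2 c2@6, authorship 1.1.2.2..
After op 6 (move_right): buffer="dslsdplgu" (len 9), cursors c1@3 c2@7, authorship 1.1.2.2..
After op 7 (insert('c')): buffer="dslcsdplcgu" (len 11), cursors c1@4 c2@9, authorship 1.11.2.22..
After op 8 (move_left): buffer="dslcsdplcgu" (len 11), cursors c1@3 c2@8, authorship 1.11.2.22..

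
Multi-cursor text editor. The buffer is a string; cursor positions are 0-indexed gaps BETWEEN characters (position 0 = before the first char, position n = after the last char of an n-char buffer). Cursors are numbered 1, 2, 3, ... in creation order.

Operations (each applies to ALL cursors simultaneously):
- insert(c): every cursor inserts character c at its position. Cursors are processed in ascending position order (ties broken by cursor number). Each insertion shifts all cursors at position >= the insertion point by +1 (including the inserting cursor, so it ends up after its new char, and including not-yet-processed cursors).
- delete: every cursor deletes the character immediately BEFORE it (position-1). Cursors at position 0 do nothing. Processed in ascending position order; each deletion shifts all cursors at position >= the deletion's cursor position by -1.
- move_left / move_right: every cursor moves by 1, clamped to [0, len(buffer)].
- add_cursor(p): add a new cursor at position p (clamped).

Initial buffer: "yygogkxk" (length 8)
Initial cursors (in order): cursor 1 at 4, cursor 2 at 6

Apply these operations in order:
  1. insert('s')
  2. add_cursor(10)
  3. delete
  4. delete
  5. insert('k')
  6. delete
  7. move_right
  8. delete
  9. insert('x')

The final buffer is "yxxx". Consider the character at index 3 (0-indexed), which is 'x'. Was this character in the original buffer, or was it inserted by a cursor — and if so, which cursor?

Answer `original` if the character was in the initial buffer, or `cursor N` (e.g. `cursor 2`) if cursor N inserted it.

Answer: cursor 3

Derivation:
After op 1 (insert('s')): buffer="yygosgksxk" (len 10), cursors c1@5 c2@8, authorship ....1..2..
After op 2 (add_cursor(10)): buffer="yygosgksxk" (len 10), cursors c1@5 c2@8 c3@10, authorship ....1..2..
After op 3 (delete): buffer="yygogkx" (len 7), cursors c1@4 c2@6 c3@7, authorship .......
After op 4 (delete): buffer="yygg" (len 4), cursors c1@3 c2@4 c3@4, authorship ....
After op 5 (insert('k')): buffer="yygkgkk" (len 7), cursors c1@4 c2@7 c3@7, authorship ...1.23
After op 6 (delete): buffer="yygg" (len 4), cursors c1@3 c2@4 c3@4, authorship ....
After op 7 (move_right): buffer="yygg" (len 4), cursors c1@4 c2@4 c3@4, authorship ....
After op 8 (delete): buffer="y" (len 1), cursors c1@1 c2@1 c3@1, authorship .
After op 9 (insert('x')): buffer="yxxx" (len 4), cursors c1@4 c2@4 c3@4, authorship .123
Authorship (.=original, N=cursor N): . 1 2 3
Index 3: author = 3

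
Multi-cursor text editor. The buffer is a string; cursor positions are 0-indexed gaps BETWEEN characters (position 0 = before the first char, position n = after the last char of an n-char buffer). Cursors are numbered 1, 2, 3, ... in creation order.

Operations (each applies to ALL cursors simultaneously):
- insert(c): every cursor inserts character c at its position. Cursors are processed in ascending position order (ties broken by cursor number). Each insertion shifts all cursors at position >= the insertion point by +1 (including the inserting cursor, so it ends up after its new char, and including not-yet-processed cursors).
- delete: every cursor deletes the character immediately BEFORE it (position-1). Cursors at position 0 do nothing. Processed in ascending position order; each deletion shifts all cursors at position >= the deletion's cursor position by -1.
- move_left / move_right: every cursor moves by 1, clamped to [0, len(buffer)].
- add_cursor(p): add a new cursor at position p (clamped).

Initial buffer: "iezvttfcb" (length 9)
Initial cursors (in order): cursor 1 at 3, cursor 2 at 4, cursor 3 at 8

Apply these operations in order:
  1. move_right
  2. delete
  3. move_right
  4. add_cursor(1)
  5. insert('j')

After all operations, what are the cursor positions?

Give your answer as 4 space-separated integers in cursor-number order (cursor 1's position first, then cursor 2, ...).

After op 1 (move_right): buffer="iezvttfcb" (len 9), cursors c1@4 c2@5 c3@9, authorship .........
After op 2 (delete): buffer="ieztfc" (len 6), cursors c1@3 c2@3 c3@6, authorship ......
After op 3 (move_right): buffer="ieztfc" (len 6), cursors c1@4 c2@4 c3@6, authorship ......
After op 4 (add_cursor(1)): buffer="ieztfc" (len 6), cursors c4@1 c1@4 c2@4 c3@6, authorship ......
After op 5 (insert('j')): buffer="ijeztjjfcj" (len 10), cursors c4@2 c1@7 c2@7 c3@10, authorship .4...12..3

Answer: 7 7 10 2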